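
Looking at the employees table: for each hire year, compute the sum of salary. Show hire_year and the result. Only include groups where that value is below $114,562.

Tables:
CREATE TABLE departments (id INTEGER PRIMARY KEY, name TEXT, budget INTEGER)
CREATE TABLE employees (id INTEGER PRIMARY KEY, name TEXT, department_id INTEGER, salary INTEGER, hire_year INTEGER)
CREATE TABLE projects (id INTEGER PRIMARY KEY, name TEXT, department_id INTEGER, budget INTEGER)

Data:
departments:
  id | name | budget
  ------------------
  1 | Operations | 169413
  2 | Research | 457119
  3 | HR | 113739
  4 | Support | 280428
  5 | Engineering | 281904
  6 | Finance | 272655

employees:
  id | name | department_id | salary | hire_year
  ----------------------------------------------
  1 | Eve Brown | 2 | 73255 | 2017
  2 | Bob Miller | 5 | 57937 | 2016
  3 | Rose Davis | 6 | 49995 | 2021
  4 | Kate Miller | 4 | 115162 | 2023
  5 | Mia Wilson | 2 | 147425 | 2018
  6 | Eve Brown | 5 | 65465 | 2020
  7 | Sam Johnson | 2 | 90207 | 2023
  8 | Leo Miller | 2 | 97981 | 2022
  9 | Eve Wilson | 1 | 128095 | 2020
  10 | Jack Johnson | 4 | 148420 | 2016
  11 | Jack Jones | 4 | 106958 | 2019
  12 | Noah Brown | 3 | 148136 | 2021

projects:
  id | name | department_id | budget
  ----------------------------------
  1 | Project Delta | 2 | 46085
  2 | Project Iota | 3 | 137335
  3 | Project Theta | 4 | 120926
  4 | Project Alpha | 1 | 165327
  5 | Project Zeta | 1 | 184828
SELECT hire_year, SUM(salary) AS sum_salary FROM employees GROUP BY hire_year HAVING SUM(salary) < 114562

Execution result:
hire_year | sum_salary
2017 | 73255
2019 | 106958
2022 | 97981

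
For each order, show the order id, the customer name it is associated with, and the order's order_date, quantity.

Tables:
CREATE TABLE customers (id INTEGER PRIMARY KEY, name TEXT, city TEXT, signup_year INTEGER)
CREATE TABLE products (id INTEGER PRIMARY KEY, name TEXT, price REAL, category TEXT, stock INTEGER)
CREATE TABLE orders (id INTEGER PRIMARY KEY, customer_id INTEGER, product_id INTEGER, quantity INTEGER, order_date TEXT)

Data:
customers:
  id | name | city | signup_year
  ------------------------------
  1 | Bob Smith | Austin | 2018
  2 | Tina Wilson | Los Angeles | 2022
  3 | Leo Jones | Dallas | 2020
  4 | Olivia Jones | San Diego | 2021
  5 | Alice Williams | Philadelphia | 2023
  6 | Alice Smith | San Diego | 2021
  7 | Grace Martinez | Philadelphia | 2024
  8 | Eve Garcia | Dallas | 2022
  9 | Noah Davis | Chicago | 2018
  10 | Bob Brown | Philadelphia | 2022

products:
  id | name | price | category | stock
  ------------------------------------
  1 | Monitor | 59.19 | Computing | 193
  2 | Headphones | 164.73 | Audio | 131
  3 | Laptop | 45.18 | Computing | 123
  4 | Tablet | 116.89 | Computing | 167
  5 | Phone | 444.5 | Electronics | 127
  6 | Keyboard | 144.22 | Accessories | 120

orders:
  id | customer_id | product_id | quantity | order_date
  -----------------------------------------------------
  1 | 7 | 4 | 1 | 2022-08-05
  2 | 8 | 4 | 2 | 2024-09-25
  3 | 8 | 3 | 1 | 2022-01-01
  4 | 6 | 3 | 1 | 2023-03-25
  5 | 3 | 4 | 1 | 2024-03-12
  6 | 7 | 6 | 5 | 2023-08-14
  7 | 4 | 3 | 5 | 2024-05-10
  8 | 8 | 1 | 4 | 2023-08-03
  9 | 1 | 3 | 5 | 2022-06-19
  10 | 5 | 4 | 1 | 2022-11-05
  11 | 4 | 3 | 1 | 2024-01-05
SELECT c.id, p.name AS customer, c.order_date, c.quantity FROM orders c JOIN customers p ON c.customer_id = p.id

Execution result:
id | customer | order_date | quantity
1 | Grace Martinez | 2022-08-05 | 1
2 | Eve Garcia | 2024-09-25 | 2
3 | Eve Garcia | 2022-01-01 | 1
4 | Alice Smith | 2023-03-25 | 1
5 | Leo Jones | 2024-03-12 | 1
6 | Grace Martinez | 2023-08-14 | 5
7 | Olivia Jones | 2024-05-10 | 5
8 | Eve Garcia | 2023-08-03 | 4
9 | Bob Smith | 2022-06-19 | 5
10 | Alice Williams | 2022-11-05 | 1
11 | Olivia Jones | 2024-01-05 | 1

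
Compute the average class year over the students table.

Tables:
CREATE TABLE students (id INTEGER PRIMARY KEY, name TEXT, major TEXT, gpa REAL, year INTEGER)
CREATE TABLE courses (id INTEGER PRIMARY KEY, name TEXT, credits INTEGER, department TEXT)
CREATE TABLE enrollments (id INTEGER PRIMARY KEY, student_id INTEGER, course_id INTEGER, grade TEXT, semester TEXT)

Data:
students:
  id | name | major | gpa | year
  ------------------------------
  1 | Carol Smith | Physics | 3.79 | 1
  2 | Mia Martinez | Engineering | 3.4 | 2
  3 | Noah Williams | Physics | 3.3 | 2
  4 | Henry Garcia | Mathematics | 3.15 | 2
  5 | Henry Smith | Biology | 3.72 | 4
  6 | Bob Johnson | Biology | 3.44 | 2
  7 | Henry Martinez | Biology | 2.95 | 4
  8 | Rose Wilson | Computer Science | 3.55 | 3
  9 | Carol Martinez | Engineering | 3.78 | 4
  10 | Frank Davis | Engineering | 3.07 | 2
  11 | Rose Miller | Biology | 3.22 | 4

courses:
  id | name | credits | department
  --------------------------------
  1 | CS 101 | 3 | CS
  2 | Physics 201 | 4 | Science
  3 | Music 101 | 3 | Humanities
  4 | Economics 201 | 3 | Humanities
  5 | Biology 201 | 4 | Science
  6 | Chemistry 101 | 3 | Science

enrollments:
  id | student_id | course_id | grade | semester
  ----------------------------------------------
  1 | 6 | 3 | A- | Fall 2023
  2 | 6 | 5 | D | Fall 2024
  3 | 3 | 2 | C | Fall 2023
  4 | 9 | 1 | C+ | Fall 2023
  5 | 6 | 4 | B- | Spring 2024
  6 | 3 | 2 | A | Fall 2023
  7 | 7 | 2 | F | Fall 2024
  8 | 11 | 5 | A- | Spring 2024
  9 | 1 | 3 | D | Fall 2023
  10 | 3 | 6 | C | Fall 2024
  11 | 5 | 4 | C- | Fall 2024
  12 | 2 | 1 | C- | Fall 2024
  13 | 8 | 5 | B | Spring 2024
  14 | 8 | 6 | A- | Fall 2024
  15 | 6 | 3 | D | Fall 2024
SELECT AVG(year) FROM students

Execution result:
2.73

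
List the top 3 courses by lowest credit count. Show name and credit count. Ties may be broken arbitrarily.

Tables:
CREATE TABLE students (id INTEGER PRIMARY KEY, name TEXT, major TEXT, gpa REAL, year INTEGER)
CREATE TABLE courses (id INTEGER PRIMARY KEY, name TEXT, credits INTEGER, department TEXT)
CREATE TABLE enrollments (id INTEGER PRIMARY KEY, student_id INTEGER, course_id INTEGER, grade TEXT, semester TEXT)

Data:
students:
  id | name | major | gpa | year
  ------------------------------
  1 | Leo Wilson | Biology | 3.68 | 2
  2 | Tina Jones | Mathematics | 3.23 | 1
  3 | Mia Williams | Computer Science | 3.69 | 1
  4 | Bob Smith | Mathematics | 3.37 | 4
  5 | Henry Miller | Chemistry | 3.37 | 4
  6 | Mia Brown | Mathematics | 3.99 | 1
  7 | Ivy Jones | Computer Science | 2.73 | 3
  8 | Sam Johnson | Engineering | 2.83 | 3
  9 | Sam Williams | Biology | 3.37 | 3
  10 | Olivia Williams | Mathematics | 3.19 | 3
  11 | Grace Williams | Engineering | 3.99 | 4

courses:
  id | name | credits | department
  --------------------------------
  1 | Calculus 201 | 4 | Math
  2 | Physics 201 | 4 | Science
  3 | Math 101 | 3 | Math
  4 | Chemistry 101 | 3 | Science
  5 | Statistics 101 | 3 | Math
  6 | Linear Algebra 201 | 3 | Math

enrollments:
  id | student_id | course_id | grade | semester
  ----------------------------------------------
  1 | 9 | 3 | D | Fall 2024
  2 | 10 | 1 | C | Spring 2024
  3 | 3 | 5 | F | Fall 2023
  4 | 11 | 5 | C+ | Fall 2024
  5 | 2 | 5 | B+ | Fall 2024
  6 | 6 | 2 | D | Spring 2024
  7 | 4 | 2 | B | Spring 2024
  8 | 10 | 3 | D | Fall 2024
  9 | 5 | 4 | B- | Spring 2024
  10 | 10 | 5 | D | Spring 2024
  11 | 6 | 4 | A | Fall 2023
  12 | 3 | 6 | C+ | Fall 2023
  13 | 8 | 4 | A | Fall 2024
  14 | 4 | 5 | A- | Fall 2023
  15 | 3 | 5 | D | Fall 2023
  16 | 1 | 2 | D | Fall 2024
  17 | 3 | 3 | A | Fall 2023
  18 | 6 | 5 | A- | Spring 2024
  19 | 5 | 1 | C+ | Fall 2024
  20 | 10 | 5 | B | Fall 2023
SELECT name, credits FROM courses ORDER BY credits ASC LIMIT 3

Execution result:
name | credits
Math 101 | 3
Chemistry 101 | 3
Statistics 101 | 3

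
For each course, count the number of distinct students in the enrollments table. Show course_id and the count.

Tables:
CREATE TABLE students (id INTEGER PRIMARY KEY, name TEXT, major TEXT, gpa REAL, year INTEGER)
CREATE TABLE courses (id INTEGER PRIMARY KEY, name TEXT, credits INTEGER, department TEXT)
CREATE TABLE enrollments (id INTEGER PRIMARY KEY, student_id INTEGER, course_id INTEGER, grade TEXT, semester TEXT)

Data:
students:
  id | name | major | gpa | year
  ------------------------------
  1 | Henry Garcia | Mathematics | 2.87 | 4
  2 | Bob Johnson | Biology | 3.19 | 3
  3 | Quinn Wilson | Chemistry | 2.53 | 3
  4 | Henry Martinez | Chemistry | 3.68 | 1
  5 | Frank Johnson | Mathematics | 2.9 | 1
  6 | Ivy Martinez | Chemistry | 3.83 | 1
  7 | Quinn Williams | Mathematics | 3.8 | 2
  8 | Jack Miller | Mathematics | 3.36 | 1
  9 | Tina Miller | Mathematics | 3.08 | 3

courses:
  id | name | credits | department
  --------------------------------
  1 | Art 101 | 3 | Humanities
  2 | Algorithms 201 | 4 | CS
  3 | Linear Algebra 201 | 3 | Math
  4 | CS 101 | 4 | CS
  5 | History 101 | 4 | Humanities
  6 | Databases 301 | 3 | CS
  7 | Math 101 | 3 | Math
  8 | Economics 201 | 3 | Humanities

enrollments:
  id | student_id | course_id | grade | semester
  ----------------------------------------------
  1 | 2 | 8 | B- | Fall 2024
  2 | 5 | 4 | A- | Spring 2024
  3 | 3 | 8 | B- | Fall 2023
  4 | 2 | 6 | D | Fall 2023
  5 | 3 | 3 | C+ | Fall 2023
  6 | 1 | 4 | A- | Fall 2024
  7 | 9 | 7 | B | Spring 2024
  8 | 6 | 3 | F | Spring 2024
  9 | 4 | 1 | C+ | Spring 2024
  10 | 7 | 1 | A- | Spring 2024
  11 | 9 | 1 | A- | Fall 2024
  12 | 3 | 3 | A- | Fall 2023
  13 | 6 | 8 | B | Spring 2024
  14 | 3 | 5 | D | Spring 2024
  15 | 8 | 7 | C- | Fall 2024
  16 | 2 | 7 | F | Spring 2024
SELECT course_id, COUNT(DISTINCT student_id) AS distinct_student_count FROM enrollments GROUP BY course_id

Execution result:
course_id | distinct_student_count
1 | 3
3 | 2
4 | 2
5 | 1
6 | 1
7 | 3
8 | 3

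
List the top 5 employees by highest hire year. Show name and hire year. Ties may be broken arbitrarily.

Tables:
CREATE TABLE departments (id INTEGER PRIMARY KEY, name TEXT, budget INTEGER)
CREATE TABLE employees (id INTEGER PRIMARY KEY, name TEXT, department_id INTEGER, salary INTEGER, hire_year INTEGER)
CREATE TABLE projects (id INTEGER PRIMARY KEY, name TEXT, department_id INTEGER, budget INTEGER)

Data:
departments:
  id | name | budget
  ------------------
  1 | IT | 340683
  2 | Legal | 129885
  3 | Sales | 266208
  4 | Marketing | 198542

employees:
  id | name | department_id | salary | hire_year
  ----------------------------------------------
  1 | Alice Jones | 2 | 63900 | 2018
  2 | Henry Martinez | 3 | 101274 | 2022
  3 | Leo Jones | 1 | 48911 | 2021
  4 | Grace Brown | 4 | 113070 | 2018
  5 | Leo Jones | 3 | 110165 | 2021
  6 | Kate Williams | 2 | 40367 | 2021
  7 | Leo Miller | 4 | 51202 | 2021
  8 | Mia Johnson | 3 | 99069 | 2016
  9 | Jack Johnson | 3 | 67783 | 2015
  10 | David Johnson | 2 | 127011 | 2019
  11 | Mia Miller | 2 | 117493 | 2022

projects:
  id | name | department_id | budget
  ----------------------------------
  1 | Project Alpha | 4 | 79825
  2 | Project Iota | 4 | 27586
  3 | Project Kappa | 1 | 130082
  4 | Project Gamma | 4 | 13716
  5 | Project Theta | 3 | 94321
SELECT name, hire_year FROM employees ORDER BY hire_year DESC LIMIT 5

Execution result:
name | hire_year
Henry Martinez | 2022
Mia Miller | 2022
Leo Jones | 2021
Leo Jones | 2021
Kate Williams | 2021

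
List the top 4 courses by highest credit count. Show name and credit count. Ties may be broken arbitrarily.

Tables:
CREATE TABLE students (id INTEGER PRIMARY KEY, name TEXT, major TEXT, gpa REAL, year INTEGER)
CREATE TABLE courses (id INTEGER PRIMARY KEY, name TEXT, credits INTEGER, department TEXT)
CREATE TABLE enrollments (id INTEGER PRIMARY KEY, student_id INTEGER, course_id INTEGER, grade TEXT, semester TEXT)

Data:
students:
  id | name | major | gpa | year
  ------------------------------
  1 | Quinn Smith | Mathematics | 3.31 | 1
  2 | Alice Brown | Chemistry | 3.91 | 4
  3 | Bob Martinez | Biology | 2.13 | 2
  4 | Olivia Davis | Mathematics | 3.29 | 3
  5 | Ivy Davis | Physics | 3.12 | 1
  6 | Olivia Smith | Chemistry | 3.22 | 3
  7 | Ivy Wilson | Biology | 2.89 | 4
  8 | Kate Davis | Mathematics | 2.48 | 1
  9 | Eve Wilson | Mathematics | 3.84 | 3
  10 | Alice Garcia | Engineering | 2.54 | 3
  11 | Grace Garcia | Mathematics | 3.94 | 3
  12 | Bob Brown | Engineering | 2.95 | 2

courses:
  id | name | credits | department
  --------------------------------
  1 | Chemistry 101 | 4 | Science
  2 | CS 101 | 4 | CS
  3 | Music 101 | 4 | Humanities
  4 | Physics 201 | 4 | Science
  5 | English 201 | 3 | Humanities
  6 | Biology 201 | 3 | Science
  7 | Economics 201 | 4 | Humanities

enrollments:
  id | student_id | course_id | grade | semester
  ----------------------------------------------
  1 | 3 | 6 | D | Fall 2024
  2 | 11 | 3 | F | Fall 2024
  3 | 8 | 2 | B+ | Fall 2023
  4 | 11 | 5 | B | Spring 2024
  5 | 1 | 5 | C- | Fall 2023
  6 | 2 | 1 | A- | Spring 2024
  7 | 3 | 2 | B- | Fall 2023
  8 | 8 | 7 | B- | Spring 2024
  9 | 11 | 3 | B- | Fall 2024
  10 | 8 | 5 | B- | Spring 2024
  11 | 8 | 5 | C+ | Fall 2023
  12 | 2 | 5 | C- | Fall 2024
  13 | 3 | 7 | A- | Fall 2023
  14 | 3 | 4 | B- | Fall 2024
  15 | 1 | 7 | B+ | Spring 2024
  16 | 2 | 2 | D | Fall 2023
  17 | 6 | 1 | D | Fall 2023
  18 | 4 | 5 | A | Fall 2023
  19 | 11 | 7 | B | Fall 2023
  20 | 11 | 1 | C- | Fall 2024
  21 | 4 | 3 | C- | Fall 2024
SELECT name, credits FROM courses ORDER BY credits DESC LIMIT 4

Execution result:
name | credits
Chemistry 101 | 4
CS 101 | 4
Music 101 | 4
Physics 201 | 4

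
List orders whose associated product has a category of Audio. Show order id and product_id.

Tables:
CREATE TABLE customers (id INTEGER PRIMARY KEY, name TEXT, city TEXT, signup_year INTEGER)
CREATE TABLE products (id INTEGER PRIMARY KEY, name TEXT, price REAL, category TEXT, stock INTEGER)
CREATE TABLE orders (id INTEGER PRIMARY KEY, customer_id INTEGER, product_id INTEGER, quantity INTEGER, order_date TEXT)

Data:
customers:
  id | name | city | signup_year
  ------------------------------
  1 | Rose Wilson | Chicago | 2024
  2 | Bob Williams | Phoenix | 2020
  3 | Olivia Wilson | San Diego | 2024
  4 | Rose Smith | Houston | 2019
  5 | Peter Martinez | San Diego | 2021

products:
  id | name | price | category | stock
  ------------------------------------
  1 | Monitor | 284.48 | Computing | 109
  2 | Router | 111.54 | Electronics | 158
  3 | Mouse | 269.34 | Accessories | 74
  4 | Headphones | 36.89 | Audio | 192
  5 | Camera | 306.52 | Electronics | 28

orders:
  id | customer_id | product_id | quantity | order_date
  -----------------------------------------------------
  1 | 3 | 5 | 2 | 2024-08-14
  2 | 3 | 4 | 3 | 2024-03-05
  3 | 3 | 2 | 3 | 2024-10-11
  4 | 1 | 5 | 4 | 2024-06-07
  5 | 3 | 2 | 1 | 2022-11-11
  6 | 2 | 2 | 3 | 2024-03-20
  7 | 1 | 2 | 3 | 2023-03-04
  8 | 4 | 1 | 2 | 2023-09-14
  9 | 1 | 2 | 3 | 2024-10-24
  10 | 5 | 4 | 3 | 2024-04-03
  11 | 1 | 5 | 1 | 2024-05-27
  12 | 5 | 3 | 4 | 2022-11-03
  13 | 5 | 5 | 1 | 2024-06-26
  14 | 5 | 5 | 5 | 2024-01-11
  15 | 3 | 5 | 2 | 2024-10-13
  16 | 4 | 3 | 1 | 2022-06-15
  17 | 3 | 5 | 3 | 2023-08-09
SELECT id, product_id FROM orders WHERE product_id IN (SELECT id FROM products WHERE category = 'Audio')

Execution result:
id | product_id
2 | 4
10 | 4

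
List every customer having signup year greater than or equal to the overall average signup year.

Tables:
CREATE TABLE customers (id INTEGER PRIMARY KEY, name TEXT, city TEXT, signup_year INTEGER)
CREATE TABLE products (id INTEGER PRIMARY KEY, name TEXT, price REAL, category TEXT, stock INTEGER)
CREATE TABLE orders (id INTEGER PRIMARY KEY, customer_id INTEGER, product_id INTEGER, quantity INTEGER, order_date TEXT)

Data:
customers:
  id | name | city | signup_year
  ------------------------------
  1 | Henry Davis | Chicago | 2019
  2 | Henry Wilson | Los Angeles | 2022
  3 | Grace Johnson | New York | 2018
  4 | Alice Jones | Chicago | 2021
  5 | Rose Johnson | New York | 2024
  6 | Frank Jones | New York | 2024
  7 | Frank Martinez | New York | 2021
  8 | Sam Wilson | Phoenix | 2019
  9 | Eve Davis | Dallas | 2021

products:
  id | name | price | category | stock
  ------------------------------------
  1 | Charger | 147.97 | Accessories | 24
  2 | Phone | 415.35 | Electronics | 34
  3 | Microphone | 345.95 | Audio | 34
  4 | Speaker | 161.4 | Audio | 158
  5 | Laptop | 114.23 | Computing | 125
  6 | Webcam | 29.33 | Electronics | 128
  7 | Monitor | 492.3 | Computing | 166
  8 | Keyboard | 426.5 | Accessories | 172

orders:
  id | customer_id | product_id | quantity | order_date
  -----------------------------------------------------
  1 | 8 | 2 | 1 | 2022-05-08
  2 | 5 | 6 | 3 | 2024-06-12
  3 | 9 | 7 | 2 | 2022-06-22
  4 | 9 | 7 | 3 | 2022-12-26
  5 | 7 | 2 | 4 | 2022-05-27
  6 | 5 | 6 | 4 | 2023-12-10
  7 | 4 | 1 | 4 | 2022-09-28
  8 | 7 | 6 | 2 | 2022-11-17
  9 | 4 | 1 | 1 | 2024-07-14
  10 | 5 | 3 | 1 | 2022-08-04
SELECT name, signup_year FROM customers WHERE signup_year >= (SELECT AVG(signup_year) FROM customers)

Execution result:
name | signup_year
Henry Wilson | 2022
Alice Jones | 2021
Rose Johnson | 2024
Frank Jones | 2024
Frank Martinez | 2021
Eve Davis | 2021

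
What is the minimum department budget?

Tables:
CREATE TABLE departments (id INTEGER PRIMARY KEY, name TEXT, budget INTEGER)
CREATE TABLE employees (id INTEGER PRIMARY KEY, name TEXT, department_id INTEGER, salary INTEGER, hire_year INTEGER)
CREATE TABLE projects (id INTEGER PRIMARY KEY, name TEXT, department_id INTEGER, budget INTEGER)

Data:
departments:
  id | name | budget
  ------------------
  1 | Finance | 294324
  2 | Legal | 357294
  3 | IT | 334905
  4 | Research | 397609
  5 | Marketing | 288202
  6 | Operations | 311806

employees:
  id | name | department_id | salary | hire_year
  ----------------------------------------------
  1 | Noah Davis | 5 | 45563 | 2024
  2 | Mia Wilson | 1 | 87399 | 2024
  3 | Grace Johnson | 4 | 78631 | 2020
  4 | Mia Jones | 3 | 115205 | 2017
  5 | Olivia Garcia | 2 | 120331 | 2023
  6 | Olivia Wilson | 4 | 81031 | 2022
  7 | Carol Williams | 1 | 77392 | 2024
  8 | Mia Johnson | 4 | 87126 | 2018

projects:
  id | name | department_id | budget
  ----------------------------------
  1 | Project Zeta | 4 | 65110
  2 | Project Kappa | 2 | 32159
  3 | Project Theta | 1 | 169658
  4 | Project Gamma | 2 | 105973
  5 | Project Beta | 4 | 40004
SELECT MIN(budget) FROM departments

Execution result:
288202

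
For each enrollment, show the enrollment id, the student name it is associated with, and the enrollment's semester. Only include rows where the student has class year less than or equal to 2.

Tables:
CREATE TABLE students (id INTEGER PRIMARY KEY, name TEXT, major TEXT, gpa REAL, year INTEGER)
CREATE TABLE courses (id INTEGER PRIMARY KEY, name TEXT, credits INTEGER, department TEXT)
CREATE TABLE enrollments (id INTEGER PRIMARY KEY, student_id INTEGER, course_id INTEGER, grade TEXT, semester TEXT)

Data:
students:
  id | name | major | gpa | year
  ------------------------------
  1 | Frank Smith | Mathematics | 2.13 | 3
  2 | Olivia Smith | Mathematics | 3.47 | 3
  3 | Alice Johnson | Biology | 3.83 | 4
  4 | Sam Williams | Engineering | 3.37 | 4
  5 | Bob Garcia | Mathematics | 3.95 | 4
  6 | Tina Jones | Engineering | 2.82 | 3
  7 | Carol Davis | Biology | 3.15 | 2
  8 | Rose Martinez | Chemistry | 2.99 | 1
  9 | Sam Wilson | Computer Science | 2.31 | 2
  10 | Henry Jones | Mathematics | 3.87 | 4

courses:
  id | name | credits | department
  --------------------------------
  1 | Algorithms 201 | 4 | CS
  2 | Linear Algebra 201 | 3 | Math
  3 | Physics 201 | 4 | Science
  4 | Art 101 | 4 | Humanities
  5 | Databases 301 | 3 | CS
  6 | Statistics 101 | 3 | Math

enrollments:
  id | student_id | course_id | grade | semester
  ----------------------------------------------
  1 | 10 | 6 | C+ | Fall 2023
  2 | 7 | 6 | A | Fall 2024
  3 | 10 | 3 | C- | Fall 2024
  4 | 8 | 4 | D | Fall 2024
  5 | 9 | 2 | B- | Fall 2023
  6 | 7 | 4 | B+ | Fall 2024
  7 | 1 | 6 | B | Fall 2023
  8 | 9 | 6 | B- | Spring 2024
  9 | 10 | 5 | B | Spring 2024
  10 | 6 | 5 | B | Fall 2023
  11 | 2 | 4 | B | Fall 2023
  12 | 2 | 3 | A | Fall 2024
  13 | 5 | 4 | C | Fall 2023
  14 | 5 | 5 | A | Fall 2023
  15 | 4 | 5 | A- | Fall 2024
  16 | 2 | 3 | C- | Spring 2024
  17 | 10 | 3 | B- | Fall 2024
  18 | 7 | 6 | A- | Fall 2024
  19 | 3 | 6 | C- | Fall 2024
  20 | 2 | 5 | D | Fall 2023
SELECT c.id, p.name AS student, c.semester FROM enrollments c JOIN students p ON c.student_id = p.id WHERE p.year <= 2

Execution result:
id | student | semester
2 | Carol Davis | Fall 2024
4 | Rose Martinez | Fall 2024
5 | Sam Wilson | Fall 2023
6 | Carol Davis | Fall 2024
8 | Sam Wilson | Spring 2024
18 | Carol Davis | Fall 2024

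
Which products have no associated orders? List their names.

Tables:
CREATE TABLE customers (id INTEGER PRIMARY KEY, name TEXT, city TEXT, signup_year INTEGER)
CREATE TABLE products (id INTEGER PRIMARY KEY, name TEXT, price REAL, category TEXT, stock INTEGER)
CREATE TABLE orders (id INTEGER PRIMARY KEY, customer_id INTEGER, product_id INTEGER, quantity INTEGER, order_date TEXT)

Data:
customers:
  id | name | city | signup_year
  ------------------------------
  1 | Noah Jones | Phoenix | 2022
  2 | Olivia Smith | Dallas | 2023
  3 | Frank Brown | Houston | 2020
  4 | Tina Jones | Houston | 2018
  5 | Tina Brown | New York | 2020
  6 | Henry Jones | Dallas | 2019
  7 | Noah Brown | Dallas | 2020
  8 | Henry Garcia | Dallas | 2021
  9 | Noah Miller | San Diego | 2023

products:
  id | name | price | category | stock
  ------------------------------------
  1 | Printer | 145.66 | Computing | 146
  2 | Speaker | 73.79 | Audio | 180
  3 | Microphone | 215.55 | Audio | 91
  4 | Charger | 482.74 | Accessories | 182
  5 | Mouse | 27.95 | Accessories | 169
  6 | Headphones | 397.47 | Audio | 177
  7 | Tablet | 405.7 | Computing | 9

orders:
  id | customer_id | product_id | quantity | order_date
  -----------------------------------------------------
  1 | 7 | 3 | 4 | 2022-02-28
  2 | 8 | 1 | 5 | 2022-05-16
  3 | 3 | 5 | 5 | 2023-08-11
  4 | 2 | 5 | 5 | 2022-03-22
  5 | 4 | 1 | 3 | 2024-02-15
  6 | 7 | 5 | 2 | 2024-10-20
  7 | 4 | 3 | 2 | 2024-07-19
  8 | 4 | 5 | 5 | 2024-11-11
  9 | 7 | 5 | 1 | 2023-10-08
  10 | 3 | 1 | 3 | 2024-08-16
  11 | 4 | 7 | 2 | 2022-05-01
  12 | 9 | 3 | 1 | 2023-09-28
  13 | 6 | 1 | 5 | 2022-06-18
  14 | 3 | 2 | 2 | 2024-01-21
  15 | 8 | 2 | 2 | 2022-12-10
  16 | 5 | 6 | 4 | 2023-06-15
SELECT p.name FROM products p LEFT JOIN orders c ON c.product_id = p.id WHERE c.id IS NULL

Execution result:
Charger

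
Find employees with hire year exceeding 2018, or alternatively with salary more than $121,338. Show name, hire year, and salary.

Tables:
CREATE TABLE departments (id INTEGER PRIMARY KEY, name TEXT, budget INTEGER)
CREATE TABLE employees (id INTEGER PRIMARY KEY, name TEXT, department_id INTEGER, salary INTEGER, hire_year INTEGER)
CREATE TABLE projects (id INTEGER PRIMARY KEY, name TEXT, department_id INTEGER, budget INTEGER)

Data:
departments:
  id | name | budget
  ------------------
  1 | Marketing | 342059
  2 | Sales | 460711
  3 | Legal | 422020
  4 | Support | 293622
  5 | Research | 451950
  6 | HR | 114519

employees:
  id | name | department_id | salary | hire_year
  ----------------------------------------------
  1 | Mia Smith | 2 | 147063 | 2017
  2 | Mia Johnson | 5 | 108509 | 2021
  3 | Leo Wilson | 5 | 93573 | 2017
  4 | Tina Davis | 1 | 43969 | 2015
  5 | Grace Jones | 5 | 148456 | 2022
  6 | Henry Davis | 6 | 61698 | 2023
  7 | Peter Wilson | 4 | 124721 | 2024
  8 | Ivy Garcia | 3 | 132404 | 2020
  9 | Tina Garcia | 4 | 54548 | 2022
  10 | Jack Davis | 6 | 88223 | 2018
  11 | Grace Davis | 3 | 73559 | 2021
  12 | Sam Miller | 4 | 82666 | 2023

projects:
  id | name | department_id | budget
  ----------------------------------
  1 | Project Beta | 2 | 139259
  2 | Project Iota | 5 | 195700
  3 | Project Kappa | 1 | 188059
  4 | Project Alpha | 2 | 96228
SELECT name, hire_year, salary FROM employees WHERE hire_year > 2018 OR salary > 121338

Execution result:
name | hire_year | salary
Mia Smith | 2017 | 147063
Mia Johnson | 2021 | 108509
Grace Jones | 2022 | 148456
Henry Davis | 2023 | 61698
Peter Wilson | 2024 | 124721
Ivy Garcia | 2020 | 132404
Tina Garcia | 2022 | 54548
Grace Davis | 2021 | 73559
Sam Miller | 2023 | 82666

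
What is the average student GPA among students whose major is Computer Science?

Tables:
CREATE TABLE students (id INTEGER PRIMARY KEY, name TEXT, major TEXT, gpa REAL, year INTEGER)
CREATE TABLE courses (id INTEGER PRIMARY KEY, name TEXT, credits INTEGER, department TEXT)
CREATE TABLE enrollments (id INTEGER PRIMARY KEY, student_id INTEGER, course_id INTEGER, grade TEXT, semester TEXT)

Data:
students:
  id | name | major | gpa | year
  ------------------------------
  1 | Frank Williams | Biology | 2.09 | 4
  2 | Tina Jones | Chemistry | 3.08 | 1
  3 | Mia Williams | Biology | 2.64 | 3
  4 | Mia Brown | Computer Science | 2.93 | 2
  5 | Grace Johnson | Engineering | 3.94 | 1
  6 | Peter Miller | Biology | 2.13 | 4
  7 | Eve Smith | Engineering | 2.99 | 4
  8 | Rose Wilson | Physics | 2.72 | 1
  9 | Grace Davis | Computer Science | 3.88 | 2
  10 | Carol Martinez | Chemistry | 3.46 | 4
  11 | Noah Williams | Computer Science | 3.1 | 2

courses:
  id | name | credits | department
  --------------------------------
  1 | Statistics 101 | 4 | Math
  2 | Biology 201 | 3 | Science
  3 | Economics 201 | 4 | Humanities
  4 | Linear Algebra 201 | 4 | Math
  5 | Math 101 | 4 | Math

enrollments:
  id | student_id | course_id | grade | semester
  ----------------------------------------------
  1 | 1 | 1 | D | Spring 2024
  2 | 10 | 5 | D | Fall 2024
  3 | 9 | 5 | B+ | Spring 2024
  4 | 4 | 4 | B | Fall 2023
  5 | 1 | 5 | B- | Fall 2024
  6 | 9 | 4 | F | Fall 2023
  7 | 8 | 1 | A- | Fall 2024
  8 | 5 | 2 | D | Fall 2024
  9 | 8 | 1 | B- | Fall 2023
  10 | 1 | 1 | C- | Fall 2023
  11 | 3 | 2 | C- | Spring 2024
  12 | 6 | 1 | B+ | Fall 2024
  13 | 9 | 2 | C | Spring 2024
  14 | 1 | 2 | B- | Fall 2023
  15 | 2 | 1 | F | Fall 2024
SELECT AVG(gpa) FROM students WHERE major = 'Computer Science'

Execution result:
3.30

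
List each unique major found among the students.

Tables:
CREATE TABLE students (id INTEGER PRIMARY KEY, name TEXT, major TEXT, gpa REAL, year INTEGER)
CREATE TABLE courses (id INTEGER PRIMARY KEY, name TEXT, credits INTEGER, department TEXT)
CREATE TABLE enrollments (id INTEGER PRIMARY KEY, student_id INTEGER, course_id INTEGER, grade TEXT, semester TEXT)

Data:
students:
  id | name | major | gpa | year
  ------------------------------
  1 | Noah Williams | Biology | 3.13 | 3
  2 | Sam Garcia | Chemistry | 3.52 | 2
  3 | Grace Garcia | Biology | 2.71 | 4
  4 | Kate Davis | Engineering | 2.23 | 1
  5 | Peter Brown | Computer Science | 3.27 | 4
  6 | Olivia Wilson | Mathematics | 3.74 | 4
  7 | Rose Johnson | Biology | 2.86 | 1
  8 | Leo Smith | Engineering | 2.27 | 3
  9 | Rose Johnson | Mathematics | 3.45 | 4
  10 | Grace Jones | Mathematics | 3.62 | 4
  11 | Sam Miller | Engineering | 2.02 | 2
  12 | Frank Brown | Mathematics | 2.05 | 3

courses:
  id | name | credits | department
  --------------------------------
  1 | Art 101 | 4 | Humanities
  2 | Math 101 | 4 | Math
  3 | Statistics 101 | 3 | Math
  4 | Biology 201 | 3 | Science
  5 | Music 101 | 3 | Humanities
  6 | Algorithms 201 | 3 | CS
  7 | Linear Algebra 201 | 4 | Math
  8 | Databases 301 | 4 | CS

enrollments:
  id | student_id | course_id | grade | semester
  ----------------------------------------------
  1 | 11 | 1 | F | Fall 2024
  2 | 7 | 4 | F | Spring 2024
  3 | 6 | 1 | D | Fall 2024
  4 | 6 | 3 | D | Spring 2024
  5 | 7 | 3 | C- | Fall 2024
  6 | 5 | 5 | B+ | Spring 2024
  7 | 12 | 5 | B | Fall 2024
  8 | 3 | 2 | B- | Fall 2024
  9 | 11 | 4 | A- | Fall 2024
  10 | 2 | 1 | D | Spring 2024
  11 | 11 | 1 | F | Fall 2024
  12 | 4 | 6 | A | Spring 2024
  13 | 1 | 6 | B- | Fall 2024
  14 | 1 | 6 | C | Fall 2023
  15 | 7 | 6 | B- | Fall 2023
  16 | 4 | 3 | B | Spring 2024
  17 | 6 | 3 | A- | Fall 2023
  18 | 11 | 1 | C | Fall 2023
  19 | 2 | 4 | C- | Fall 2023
SELECT DISTINCT major FROM students

Execution result:
major
Biology
Chemistry
Engineering
Computer Science
Mathematics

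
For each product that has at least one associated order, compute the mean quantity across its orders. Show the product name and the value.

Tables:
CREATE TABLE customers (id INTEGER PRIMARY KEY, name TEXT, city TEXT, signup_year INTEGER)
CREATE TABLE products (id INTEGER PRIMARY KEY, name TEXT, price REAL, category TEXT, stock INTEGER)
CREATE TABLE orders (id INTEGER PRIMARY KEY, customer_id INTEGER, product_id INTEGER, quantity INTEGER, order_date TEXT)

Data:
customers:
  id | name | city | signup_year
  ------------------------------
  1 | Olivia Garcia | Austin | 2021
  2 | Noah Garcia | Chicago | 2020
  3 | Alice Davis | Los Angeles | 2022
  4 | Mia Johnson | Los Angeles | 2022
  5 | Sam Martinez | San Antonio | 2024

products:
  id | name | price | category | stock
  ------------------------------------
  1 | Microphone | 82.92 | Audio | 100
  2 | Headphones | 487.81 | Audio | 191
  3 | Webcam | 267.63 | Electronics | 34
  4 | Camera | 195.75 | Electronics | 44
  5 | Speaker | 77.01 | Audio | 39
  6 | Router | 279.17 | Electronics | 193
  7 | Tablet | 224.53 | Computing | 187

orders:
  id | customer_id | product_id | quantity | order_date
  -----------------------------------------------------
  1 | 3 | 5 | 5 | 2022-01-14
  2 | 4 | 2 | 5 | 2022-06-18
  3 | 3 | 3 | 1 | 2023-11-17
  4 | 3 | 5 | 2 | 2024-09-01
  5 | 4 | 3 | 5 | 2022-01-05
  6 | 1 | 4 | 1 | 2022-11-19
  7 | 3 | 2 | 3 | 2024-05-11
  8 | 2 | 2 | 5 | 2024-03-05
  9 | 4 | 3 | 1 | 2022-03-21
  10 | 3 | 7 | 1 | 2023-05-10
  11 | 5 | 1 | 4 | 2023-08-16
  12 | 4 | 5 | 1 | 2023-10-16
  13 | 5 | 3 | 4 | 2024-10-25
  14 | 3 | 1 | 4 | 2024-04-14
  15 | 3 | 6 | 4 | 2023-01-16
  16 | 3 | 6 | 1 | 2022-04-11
SELECT p.name, AVG(c.quantity) AS avg_quantity FROM orders c JOIN products p ON c.product_id = p.id GROUP BY p.id, p.name

Execution result:
name | avg_quantity
Microphone | 4.00
Headphones | 4.33
Webcam | 2.75
Camera | 1.00
Speaker | 2.67
Router | 2.50
Tablet | 1.00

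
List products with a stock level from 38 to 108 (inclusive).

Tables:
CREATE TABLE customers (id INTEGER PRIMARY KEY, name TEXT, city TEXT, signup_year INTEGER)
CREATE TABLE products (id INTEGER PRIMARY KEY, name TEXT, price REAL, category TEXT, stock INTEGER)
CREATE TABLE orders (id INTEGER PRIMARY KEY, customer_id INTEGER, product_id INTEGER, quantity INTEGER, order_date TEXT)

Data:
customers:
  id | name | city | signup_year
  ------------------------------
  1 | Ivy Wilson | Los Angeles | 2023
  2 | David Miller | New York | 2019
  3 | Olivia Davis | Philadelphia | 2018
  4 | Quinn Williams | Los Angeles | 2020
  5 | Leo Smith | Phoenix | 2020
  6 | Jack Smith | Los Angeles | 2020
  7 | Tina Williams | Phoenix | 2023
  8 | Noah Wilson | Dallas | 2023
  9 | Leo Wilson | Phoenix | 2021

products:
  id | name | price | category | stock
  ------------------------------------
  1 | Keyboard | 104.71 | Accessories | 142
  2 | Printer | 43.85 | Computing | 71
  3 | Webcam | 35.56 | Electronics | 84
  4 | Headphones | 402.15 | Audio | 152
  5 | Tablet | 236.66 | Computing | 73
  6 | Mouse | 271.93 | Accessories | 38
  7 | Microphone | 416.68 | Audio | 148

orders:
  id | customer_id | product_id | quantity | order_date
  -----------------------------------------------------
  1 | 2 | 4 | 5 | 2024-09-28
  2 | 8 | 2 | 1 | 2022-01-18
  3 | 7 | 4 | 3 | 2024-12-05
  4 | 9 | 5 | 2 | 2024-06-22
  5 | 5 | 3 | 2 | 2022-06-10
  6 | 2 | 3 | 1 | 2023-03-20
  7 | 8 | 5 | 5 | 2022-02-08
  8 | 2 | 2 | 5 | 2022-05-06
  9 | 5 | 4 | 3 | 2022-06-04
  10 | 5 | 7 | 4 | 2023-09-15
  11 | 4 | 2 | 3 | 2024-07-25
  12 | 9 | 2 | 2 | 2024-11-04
SELECT name, stock FROM products WHERE stock BETWEEN 38 AND 108

Execution result:
name | stock
Printer | 71
Webcam | 84
Tablet | 73
Mouse | 38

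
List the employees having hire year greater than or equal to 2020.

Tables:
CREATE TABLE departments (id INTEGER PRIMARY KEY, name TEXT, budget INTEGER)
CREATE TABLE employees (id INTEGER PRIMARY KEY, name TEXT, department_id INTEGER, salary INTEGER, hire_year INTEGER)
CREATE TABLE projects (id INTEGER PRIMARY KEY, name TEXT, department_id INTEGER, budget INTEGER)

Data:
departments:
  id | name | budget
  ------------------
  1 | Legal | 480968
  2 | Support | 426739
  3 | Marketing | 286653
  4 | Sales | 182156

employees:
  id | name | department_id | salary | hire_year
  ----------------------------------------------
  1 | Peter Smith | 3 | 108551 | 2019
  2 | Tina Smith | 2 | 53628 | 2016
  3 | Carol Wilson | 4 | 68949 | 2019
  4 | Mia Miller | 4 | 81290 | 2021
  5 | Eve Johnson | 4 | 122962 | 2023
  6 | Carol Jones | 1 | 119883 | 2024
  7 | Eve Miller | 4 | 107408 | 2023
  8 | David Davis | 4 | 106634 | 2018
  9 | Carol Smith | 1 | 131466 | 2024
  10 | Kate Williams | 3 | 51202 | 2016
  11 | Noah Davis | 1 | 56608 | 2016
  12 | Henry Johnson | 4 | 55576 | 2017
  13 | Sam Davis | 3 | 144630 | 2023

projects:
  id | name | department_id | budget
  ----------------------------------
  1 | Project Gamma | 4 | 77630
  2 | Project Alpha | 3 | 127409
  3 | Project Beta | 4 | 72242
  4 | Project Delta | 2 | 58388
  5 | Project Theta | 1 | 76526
SELECT name, hire_year FROM employees WHERE hire_year >= 2020

Execution result:
name | hire_year
Mia Miller | 2021
Eve Johnson | 2023
Carol Jones | 2024
Eve Miller | 2023
Carol Smith | 2024
Sam Davis | 2023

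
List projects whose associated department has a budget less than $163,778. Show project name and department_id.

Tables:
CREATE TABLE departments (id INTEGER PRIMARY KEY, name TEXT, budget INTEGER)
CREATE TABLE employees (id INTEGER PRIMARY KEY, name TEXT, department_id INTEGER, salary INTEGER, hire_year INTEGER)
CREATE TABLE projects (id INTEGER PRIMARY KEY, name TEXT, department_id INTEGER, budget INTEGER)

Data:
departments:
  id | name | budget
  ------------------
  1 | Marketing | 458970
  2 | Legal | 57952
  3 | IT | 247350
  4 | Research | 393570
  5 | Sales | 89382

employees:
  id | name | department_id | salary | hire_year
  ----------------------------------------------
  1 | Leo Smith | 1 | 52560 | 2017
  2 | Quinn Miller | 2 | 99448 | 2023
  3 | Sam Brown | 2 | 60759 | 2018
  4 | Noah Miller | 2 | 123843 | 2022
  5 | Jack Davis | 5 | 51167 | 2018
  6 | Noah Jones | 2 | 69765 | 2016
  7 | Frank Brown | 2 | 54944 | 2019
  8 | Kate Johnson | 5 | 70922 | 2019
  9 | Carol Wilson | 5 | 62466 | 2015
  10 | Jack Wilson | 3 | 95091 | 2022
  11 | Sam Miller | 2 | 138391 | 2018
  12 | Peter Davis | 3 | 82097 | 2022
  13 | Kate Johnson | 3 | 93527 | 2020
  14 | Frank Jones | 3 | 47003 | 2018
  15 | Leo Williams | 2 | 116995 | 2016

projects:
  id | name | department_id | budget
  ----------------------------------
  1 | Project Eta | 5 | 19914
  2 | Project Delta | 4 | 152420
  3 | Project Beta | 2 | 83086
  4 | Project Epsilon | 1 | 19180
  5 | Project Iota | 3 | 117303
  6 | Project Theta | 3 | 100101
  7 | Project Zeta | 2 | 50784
SELECT name, department_id FROM projects WHERE department_id IN (SELECT id FROM departments WHERE budget < 163778)

Execution result:
name | department_id
Project Eta | 5
Project Beta | 2
Project Zeta | 2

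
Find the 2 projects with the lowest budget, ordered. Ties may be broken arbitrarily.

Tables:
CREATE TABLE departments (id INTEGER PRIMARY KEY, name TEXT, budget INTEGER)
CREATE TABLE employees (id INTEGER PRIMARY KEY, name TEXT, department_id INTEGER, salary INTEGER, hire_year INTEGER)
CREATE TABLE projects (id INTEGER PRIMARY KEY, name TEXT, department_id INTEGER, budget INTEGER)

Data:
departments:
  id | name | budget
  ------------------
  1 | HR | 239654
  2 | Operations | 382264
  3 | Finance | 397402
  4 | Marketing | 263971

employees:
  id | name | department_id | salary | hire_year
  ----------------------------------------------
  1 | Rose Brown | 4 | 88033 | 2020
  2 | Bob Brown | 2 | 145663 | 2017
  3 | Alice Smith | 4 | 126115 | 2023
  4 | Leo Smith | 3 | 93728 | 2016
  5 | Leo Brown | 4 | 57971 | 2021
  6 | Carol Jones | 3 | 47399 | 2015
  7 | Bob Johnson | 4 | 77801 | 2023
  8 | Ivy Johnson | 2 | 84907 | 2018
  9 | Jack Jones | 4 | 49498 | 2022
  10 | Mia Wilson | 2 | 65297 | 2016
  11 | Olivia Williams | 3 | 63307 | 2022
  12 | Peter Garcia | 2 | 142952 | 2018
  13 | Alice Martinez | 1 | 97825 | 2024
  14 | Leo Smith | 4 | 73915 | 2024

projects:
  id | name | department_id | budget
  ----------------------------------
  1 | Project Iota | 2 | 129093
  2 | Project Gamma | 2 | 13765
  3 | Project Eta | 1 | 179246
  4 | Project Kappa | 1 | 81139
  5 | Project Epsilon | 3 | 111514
SELECT name, budget FROM projects ORDER BY budget ASC LIMIT 2

Execution result:
name | budget
Project Gamma | 13765
Project Kappa | 81139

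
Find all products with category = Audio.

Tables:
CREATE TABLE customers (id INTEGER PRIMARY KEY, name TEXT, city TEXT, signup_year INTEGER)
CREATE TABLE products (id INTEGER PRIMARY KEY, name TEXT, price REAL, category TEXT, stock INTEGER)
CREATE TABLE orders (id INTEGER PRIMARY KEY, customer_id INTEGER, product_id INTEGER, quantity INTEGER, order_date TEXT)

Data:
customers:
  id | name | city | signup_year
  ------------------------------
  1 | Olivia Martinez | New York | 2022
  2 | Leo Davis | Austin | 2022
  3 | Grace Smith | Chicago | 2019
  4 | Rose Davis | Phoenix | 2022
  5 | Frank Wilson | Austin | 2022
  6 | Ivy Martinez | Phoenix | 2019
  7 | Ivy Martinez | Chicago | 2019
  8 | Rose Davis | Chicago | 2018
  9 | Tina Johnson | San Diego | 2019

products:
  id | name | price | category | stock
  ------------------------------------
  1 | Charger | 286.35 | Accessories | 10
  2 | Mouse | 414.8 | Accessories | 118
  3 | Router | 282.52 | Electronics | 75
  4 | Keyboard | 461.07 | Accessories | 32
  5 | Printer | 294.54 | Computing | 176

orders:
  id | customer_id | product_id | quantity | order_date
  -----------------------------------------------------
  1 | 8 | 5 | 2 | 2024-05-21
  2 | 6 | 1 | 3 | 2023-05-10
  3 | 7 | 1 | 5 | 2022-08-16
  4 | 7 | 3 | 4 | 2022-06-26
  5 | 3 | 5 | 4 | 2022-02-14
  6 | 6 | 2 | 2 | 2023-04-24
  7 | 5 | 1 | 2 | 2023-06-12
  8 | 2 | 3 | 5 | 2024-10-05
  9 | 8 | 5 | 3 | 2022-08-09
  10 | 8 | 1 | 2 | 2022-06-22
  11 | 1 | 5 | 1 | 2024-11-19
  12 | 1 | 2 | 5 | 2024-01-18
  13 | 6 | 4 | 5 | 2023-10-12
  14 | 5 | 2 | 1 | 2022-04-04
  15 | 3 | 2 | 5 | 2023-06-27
SELECT name, category FROM products WHERE category = 'Audio'

Execution result:
(no rows)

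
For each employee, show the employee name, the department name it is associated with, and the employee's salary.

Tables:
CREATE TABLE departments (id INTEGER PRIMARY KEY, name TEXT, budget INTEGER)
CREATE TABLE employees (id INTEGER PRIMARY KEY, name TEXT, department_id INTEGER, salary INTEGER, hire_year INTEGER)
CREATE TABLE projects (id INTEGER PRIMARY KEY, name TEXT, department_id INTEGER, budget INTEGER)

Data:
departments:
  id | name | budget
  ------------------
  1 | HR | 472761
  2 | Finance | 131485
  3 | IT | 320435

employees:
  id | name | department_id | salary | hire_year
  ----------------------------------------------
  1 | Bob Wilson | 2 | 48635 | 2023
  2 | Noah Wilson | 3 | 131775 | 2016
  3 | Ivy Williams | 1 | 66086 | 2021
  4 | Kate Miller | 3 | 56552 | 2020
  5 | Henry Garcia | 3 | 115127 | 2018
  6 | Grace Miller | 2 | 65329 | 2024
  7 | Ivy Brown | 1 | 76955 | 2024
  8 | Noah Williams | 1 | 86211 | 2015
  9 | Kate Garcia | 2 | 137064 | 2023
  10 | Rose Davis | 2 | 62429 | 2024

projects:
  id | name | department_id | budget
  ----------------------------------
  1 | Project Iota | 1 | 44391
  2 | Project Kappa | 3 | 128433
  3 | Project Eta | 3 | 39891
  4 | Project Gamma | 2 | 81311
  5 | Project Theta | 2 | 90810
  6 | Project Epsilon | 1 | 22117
SELECT c.name, p.name AS department, c.salary FROM employees c JOIN departments p ON c.department_id = p.id

Execution result:
name | department | salary
Bob Wilson | Finance | 48635
Noah Wilson | IT | 131775
Ivy Williams | HR | 66086
Kate Miller | IT | 56552
Henry Garcia | IT | 115127
Grace Miller | Finance | 65329
Ivy Brown | HR | 76955
Noah Williams | HR | 86211
Kate Garcia | Finance | 137064
Rose Davis | Finance | 62429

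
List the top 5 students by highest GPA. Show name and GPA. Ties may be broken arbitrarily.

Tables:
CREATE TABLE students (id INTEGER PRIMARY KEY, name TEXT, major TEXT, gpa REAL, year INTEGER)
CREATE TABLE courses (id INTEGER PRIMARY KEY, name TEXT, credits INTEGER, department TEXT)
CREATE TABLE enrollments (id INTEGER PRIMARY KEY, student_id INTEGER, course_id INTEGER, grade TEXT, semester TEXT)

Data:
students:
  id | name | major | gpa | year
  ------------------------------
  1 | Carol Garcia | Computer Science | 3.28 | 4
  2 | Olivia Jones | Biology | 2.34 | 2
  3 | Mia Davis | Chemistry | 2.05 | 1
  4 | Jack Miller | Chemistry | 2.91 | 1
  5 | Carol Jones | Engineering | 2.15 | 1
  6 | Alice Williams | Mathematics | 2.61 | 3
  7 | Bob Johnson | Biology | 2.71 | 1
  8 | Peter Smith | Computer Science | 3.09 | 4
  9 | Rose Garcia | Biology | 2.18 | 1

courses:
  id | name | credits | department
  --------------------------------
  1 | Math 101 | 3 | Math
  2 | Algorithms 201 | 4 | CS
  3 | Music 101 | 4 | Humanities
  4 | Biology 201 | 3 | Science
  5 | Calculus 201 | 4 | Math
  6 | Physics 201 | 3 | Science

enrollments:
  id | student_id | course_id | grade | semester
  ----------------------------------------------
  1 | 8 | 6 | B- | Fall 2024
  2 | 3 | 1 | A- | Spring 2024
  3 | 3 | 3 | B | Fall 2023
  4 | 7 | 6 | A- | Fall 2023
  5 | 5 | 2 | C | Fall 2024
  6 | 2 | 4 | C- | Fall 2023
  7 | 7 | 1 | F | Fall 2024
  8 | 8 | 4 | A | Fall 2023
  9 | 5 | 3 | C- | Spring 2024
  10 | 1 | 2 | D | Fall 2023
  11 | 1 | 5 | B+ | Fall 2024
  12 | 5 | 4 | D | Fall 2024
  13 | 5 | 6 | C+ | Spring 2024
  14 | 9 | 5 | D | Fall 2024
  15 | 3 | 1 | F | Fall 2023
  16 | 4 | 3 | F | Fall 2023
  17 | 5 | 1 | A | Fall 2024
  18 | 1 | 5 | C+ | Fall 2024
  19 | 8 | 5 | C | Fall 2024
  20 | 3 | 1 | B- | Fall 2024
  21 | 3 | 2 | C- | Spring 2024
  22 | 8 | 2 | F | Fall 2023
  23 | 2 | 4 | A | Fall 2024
SELECT name, gpa FROM students ORDER BY gpa DESC LIMIT 5

Execution result:
name | gpa
Carol Garcia | 3.28
Peter Smith | 3.09
Jack Miller | 2.91
Bob Johnson | 2.71
Alice Williams | 2.61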